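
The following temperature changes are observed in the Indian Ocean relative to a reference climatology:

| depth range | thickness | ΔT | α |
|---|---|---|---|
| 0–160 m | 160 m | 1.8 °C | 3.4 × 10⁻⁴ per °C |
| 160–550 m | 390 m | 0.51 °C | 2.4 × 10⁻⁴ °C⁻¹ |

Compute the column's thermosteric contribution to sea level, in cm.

Layer 1: 3.4×10⁻⁴ × 1.8 × 160 = 0.09792 m
2.4×10⁻⁴ × 0.51 × 390 = 0.047736 m
Δh = 0.09792 + 0.047736 = 0.145656 m

Δh = 15 cm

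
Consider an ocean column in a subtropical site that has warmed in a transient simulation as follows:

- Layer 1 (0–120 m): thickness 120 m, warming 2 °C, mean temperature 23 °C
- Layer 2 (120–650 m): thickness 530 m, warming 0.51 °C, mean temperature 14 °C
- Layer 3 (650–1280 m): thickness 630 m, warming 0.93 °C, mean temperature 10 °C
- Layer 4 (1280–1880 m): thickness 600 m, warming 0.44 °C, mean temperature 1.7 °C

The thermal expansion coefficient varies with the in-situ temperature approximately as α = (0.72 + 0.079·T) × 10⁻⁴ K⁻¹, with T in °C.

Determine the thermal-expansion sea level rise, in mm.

Layer 1: α = (0.72 + 0.079×23)×10⁻⁴ = 2.537×10⁻⁴ K⁻¹
Layer 2: α = (0.72 + 0.079×14)×10⁻⁴ = 1.826×10⁻⁴ K⁻¹
Layer 3: α = (0.72 + 0.079×10)×10⁻⁴ = 1.51×10⁻⁴ K⁻¹
Layer 4: α = (0.72 + 0.079×1.7)×10⁻⁴ = 0.8543×10⁻⁴ K⁻¹
Layer 1: 2.537×10⁻⁴ × 2 × 120 = 0.060888 m
0.51 × 530 × 1.826×10⁻⁴ = 0.04935678 m
Layer 3: 0.93 × 630 × 1.51×10⁻⁴ = 0.0884709 m
600 × 0.44 × 0.8543×10⁻⁴ = 0.02255352 m
Δh = 0.060888 + 0.04935678 + 0.0884709 + 0.02255352 = 0.2212692 m ≈ 220 mm

about 220 mm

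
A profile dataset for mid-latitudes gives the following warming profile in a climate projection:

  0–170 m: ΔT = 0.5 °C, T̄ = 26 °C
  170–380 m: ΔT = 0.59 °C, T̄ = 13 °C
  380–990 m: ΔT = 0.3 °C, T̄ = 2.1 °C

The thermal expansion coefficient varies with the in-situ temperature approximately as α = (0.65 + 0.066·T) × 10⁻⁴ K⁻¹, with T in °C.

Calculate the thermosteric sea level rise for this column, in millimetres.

Δh ≈ 53 mm

Layer 1: α = (0.65 + 0.066×26)×10⁻⁴ = 2.366×10⁻⁴ K⁻¹
Layer 2: α = (0.65 + 0.066×13)×10⁻⁴ = 1.508×10⁻⁴ K⁻¹
Layer 3: α = (0.65 + 0.066×2.1)×10⁻⁴ = 0.7886×10⁻⁴ K⁻¹
0–170 m: 0.5 × 170 × 2.366×10⁻⁴ = 0.020111 m
170–380 m: 1.508×10⁻⁴ × 210 × 0.59 = 0.01868412 m
Layer 3: 0.7886×10⁻⁴ × 0.3 × 610 = 0.01443138 m
Δh = 0.020111 + 0.01868412 + 0.01443138 = 0.0532265 m ≈ 53 mm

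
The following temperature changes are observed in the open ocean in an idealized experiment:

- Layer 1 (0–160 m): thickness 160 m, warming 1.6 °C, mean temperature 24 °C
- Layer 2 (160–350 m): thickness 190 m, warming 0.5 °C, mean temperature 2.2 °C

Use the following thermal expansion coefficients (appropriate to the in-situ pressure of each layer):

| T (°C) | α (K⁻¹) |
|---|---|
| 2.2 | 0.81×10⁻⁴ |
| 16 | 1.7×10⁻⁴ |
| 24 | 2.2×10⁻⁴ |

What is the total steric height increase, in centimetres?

6.40 cm

Layer 1 at 24 °C → α = 2.2×10⁻⁴ K⁻¹
Layer 2 at 2.2 °C → α = 0.81×10⁻⁴ K⁻¹
0–160 m: 1.6 × 2.2×10⁻⁴ × 160 = 0.05632 m
Layer 2: 0.81×10⁻⁴ × 0.5 × 190 = 0.007695 m
Δh = 0.05632 + 0.007695 = 0.064015 m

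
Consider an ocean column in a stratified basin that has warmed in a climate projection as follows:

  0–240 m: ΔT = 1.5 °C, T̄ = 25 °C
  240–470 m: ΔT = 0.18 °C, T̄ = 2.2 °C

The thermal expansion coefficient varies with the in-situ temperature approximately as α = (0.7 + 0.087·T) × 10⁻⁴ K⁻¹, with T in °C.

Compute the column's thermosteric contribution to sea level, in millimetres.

Layer 1: α = (0.7 + 0.087×25)×10⁻⁴ = 2.875×10⁻⁴ K⁻¹
Layer 2: α = (0.7 + 0.087×2.2)×10⁻⁴ = 0.8914×10⁻⁴ K⁻¹
Layer 1: 2.875×10⁻⁴ × 240 × 1.5 = 0.10350 m
0.18 × 230 × 0.8914×10⁻⁴ = 0.003690396 m
Δh = 0.10350 + 0.003690396 = 0.107190396 m

Δh ≈ 107 mm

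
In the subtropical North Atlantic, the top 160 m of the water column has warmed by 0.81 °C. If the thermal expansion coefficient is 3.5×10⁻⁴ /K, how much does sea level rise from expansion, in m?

0.045 m

Δh = αΔT·H = 3.5×10⁻⁴ × 0.81 × 160 = 0.04536 m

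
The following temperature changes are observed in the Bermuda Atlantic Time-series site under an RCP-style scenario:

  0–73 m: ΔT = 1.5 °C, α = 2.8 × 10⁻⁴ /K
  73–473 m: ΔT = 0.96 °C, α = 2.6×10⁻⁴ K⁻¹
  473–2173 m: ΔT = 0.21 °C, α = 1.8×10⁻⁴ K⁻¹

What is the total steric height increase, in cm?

Δh ≈ 19 cm

0–73 m: 2.8×10⁻⁴ × 73 × 1.5 = 0.03066 m
73–473 m: 0.96 × 2.6×10⁻⁴ × 400 = 0.09984 m
473–2173 m: 1700 × 1.8×10⁻⁴ × 0.21 = 0.06426 m
Δh = 0.03066 + 0.09984 + 0.06426 = 0.19476 m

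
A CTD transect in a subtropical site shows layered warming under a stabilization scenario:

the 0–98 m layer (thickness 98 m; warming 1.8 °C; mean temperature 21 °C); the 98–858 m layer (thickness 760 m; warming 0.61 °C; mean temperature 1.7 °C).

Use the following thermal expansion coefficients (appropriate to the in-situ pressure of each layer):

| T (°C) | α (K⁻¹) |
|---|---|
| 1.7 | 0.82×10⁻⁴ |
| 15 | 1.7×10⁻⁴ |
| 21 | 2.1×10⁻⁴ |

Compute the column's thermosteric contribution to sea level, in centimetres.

7.5 cm of thermosteric rise

Layer 1 at 21 °C → α = 2.1×10⁻⁴ K⁻¹
Layer 2 at 1.7 °C → α = 0.82×10⁻⁴ K⁻¹
1.8 × 2.1×10⁻⁴ × 98 = 0.037044 m
98–858 m: 0.82×10⁻⁴ × 0.61 × 760 = 0.0380152 m
Δh = 0.037044 + 0.0380152 = 0.0750592 m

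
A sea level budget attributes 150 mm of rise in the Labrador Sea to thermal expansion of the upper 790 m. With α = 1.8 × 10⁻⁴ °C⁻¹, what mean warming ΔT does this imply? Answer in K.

ΔT = Δh/(αH) = 0.15 / (1.8×10⁻⁴ × 790) ≈ 1.055 K

1.1 K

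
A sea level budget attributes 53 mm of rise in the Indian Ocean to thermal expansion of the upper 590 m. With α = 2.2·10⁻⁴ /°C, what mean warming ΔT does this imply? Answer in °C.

ΔT = Δh/(αH) = 0.053 / (2.2×10⁻⁴ × 590) ≈ 0.4083 °C

0.41 °C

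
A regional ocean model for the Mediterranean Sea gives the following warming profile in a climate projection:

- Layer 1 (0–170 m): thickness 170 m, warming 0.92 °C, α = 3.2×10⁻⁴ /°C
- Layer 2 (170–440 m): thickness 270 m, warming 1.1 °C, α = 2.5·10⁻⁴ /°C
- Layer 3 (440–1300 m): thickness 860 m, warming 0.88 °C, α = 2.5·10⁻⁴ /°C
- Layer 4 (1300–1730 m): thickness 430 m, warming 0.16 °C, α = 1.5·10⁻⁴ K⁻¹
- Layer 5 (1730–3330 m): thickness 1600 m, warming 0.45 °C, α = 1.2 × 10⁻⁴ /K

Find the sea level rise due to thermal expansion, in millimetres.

Layer 1: 170 × 3.2×10⁻⁴ × 0.92 = 0.050048 m
170–440 m: 270 × 2.5×10⁻⁴ × 1.1 = 0.07425 m
860 × 2.5×10⁻⁴ × 0.88 = 0.18920 m
Layer 4: 1.5×10⁻⁴ × 0.16 × 430 = 0.01032 m
Layer 5: 1600 × 0.45 × 1.2×10⁻⁴ = 0.08640 m
Δh = 0.050048 + 0.07425 + 0.18920 + 0.01032 + 0.08640 = 0.410218 m

Δh = 410 mm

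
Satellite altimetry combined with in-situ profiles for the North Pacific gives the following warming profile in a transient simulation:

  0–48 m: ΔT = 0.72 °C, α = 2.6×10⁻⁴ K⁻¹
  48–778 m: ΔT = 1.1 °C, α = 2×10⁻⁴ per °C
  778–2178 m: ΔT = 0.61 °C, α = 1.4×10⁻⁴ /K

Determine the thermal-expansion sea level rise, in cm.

28.9 cm of thermosteric rise

Layer 1: 0.72 × 2.6×10⁻⁴ × 48 = 0.0089856 m
Layer 2: 730 × 1.1 × 2×10⁻⁴ = 0.16060 m
0.61 × 1.4×10⁻⁴ × 1400 = 0.11956 m
Δh = 0.0089856 + 0.16060 + 0.11956 = 0.2891456 m ≈ 28.9 cm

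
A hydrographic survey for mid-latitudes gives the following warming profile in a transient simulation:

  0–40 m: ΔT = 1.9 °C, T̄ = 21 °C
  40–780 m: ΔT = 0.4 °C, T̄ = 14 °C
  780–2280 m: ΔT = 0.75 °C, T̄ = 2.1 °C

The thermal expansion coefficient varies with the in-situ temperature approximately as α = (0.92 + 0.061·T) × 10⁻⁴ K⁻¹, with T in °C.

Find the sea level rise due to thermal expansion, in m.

Layer 1: α = (0.92 + 0.061×21)×10⁻⁴ = 2.201×10⁻⁴ K⁻¹
Layer 2: α = (0.92 + 0.061×14)×10⁻⁴ = 1.774×10⁻⁴ K⁻¹
Layer 3: α = (0.92 + 0.061×2.1)×10⁻⁴ = 1.0481×10⁻⁴ K⁻¹
0–40 m: 2.201×10⁻⁴ × 1.9 × 40 = 0.0167276 m
40–780 m: 740 × 1.774×10⁻⁴ × 0.4 = 0.0525104 m
Layer 3: 1.0481×10⁻⁴ × 0.75 × 1500 = 0.11791125 m
Δh = 0.0167276 + 0.0525104 + 0.11791125 = 0.18714925 m ≈ 0.19 m

0.19 m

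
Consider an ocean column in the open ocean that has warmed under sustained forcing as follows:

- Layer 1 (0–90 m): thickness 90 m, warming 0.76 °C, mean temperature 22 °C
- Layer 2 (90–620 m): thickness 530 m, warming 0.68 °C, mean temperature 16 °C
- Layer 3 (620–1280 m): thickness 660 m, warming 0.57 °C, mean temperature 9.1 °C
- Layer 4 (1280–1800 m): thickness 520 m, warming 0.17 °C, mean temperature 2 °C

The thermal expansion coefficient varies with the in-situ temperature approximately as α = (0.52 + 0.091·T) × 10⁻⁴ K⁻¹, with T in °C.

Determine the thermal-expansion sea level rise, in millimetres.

Layer 1: α = (0.52 + 0.091×22)×10⁻⁴ = 2.522×10⁻⁴ K⁻¹
Layer 2: α = (0.52 + 0.091×16)×10⁻⁴ = 1.976×10⁻⁴ K⁻¹
Layer 3: α = (0.52 + 0.091×9.1)×10⁻⁴ = 1.3481×10⁻⁴ K⁻¹
Layer 4: α = (0.52 + 0.091×2)×10⁻⁴ = 0.702×10⁻⁴ K⁻¹
0–90 m: 2.522×10⁻⁴ × 90 × 0.76 = 0.01725048 m
90–620 m: 530 × 1.976×10⁻⁴ × 0.68 = 0.07121504 m
660 × 0.57 × 1.3481×10⁻⁴ = 0.050715522 m
Layer 4: 520 × 0.17 × 0.702×10⁻⁴ = 0.00620568 m
Δh = 0.01725048 + 0.07121504 + 0.050715522 + 0.00620568 = 0.145386722 m

145 mm of thermosteric rise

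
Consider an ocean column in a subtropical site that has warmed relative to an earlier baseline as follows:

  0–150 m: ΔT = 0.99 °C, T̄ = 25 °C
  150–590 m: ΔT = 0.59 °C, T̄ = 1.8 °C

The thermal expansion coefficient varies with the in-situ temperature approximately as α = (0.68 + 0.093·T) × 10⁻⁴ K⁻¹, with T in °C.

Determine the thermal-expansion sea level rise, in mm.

66.6 mm of thermosteric rise

Layer 1: α = (0.68 + 0.093×25)×10⁻⁴ = 3.005×10⁻⁴ K⁻¹
Layer 2: α = (0.68 + 0.093×1.8)×10⁻⁴ = 0.8474×10⁻⁴ K⁻¹
0.99 × 3.005×10⁻⁴ × 150 = 0.04462425 m
Layer 2: 0.59 × 440 × 0.8474×10⁻⁴ = 0.021998504 m
Δh = 0.04462425 + 0.021998504 = 0.066622754 m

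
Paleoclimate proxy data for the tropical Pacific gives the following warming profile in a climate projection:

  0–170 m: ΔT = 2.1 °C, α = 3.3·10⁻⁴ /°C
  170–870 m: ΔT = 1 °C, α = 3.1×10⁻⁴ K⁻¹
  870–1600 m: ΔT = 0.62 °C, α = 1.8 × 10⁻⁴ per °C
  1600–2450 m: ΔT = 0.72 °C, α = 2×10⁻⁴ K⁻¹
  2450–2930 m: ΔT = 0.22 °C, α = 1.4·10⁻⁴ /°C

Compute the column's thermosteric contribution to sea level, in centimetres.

Δh = 55 cm

2.1 × 3.3×10⁻⁴ × 170 = 0.11781 m
700 × 3.1×10⁻⁴ × 1 = 0.21700 m
0.62 × 1.8×10⁻⁴ × 730 = 0.081468 m
0.72 × 850 × 2×10⁻⁴ = 0.12240 m
1.4×10⁻⁴ × 480 × 0.22 = 0.014784 m
Δh = 0.11781 + 0.21700 + 0.081468 + 0.12240 + 0.014784 = 0.553462 m ≈ 55 cm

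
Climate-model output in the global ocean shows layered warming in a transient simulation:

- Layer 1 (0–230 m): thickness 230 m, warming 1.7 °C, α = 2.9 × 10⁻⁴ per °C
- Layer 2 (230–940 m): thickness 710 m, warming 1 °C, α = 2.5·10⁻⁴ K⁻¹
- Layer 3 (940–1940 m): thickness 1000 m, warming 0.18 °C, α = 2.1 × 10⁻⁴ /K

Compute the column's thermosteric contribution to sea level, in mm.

0–230 m: 2.9×10⁻⁴ × 230 × 1.7 = 0.11339 m
Layer 2: 710 × 1 × 2.5×10⁻⁴ = 0.17750 m
0.18 × 2.1×10⁻⁴ × 1000 = 0.03780 m
Δh = 0.11339 + 0.17750 + 0.03780 = 0.32869 m ≈ 329 mm

about 329 mm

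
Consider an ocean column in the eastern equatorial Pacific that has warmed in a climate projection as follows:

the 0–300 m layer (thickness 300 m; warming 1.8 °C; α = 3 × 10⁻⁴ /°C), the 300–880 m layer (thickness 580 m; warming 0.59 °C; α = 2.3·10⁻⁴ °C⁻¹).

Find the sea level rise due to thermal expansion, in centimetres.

0–300 m: 1.8 × 300 × 3×10⁻⁴ = 0.16200 m
580 × 0.59 × 2.3×10⁻⁴ = 0.078706 m
Δh = 0.16200 + 0.078706 = 0.240706 m ≈ 24 cm

about 24 cm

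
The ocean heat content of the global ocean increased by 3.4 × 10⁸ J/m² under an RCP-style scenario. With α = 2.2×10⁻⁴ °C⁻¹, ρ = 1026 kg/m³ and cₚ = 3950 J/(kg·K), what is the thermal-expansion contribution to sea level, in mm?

Δh = αQ/(ρcₚ) = 2.2×10⁻⁴ × 3.4×10⁸ / (1026 × 3950) ≈ 0.018457 m

about 18.5 mm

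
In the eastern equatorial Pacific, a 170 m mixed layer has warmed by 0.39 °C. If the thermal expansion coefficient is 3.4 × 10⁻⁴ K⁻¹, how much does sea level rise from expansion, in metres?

Δh = 0.023 m

Δh = αΔT·H = 3.4×10⁻⁴ × 0.39 × 170 = 0.022542 m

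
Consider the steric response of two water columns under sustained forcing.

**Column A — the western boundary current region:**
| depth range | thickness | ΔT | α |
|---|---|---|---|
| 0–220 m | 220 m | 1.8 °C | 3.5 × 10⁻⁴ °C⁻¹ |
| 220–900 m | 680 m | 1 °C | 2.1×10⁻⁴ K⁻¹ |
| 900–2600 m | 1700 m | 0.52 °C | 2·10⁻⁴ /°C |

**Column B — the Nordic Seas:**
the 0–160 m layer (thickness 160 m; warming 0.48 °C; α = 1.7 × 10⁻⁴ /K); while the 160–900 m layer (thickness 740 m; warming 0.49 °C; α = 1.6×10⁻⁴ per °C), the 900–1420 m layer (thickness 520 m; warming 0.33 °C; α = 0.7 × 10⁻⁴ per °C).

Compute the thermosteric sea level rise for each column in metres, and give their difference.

Δh_A ≈ 0.458 m, Δh_B ≈ 0.0831 m; difference ≈ 0.375 m

A 3.5×10⁻⁴ × 220 × 1.8 = 0.13860 m
A 220–900 m: 1 × 680 × 2.1×10⁻⁴ = 0.14280 m
A 0.52 × 1700 × 2×10⁻⁴ = 0.17680 m
A total: 0.45820 m
B 0–160 m: 0.48 × 1.7×10⁻⁴ × 160 = 0.013056 m
B 0.49 × 740 × 1.6×10⁻⁴ = 0.058016 m
B 900–1420 m: 520 × 0.7×10⁻⁴ × 0.33 = 0.012012 m
B total: 0.083084 m
Difference: 0.45820 − 0.083084 = 0.375116 m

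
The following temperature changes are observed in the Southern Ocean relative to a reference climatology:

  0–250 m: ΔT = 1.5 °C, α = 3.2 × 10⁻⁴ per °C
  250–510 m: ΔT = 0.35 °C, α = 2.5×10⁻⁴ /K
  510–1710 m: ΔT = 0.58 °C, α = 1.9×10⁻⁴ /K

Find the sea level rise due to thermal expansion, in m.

Layer 1: 1.5 × 250 × 3.2×10⁻⁴ = 0.12000 m
Layer 2: 2.5×10⁻⁴ × 0.35 × 260 = 0.02275 m
Layer 3: 0.58 × 1.9×10⁻⁴ × 1200 = 0.13224 m
Δh = 0.12000 + 0.02275 + 0.13224 = 0.27499 m

0.27 m of thermosteric rise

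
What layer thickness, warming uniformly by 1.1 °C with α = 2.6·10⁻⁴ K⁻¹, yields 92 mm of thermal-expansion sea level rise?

H = Δh/(αΔT) = 0.092 / (2.6×10⁻⁴ × 1.1) ≈ 321.7 m

about 322 m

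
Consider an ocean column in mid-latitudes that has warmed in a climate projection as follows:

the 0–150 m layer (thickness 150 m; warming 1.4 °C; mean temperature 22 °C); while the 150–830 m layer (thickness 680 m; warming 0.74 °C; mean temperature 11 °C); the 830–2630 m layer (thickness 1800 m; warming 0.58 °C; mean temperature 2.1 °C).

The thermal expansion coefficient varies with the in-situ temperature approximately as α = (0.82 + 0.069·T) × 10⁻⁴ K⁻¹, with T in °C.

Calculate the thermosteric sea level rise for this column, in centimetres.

Δh = 23 cm

Layer 1: α = (0.82 + 0.069×22)×10⁻⁴ = 2.338×10⁻⁴ K⁻¹
Layer 2: α = (0.82 + 0.069×11)×10⁻⁴ = 1.579×10⁻⁴ K⁻¹
Layer 3: α = (0.82 + 0.069×2.1)×10⁻⁴ = 0.9649×10⁻⁴ K⁻¹
0–150 m: 1.4 × 2.338×10⁻⁴ × 150 = 0.049098 m
150–830 m: 1.579×10⁻⁴ × 680 × 0.74 = 0.07945528 m
830–2630 m: 0.58 × 1800 × 0.9649×10⁻⁴ = 0.10073556 m
Δh = 0.049098 + 0.07945528 + 0.10073556 = 0.22928884 m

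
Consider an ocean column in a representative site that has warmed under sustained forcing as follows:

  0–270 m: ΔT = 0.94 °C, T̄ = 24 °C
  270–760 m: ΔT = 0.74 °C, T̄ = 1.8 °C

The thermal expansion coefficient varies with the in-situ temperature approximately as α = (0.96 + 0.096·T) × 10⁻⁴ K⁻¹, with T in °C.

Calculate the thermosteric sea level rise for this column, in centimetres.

Layer 1: α = (0.96 + 0.096×24)×10⁻⁴ = 3.264×10⁻⁴ K⁻¹
Layer 2: α = (0.96 + 0.096×1.8)×10⁻⁴ = 1.1328×10⁻⁴ K⁻¹
0–270 m: 270 × 0.94 × 3.264×10⁻⁴ = 0.08284032 m
Layer 2: 490 × 0.74 × 1.1328×10⁻⁴ = 0.041075328 m
Δh = 0.08284032 + 0.041075328 = 0.123915648 m ≈ 12.4 cm

12.4 cm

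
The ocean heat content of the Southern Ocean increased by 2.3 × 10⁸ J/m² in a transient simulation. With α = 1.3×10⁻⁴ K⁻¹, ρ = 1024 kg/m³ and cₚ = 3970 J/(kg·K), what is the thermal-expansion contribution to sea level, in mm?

Δh = 7.4 mm

Δh = αQ/(ρcₚ) = 1.3×10⁻⁴ × 2.3×10⁸ / (1024 × 3970) ≈ 0.007355 m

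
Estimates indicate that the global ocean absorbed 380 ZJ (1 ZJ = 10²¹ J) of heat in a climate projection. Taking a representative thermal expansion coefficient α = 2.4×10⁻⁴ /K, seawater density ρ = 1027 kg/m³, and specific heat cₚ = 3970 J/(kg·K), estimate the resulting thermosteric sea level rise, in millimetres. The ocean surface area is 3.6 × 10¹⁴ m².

Δh = 62 mm

Per unit area: Q = 380×10²¹ / (3.6×10¹⁴) ≈ 1.056×10⁹ J/m²
Δh = αQ/(ρcₚ) = 2.4×10⁻⁴ × 1.056×10⁹ / (1027 × 3970) ≈ 0.06216 m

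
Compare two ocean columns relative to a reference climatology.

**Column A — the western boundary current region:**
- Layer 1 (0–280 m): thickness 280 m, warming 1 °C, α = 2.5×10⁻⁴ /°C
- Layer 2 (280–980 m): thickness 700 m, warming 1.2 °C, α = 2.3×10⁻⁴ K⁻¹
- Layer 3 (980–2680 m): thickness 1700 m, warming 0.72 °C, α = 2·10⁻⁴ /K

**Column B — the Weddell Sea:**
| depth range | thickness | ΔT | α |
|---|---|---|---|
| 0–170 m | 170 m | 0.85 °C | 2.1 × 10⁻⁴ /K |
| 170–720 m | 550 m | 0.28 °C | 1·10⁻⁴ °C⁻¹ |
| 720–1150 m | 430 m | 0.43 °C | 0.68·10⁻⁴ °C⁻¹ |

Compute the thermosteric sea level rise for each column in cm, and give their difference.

A: 51 cm; B: 5.8 cm; difference 45 cm

A Layer 1: 1 × 280 × 2.5×10⁻⁴ = 0.07000 m
A 280–980 m: 700 × 2.3×10⁻⁴ × 1.2 = 0.19320 m
A 980–2680 m: 0.72 × 2×10⁻⁴ × 1700 = 0.24480 m
A total: 0.50800 m
B 170 × 0.85 × 2.1×10⁻⁴ = 0.030345 m
B 170–720 m: 1×10⁻⁴ × 550 × 0.28 = 0.01540 m
B 720–1150 m: 430 × 0.68×10⁻⁴ × 0.43 = 0.0125732 m
B total: 0.0583182 m
Difference: 0.50800 − 0.0583182 = 0.4496818 m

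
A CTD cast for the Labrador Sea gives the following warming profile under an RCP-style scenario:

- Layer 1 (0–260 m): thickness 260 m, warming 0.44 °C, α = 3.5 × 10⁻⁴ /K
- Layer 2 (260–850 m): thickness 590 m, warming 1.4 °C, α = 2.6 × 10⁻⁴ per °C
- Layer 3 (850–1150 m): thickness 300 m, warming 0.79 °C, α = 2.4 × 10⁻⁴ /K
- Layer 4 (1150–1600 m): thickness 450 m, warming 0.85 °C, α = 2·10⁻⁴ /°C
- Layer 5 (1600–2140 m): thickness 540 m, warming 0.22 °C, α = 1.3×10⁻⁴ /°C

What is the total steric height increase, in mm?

Layer 1: 3.5×10⁻⁴ × 260 × 0.44 = 0.04004 m
Layer 2: 590 × 2.6×10⁻⁴ × 1.4 = 0.21476 m
Layer 3: 2.4×10⁻⁴ × 0.79 × 300 = 0.05688 m
Layer 4: 0.85 × 2×10⁻⁴ × 450 = 0.07650 m
1600–2140 m: 540 × 0.22 × 1.3×10⁻⁴ = 0.015444 m
Δh = 0.04004 + 0.21476 + 0.05688 + 0.07650 + 0.015444 = 0.403624 m ≈ 400 mm

about 400 mm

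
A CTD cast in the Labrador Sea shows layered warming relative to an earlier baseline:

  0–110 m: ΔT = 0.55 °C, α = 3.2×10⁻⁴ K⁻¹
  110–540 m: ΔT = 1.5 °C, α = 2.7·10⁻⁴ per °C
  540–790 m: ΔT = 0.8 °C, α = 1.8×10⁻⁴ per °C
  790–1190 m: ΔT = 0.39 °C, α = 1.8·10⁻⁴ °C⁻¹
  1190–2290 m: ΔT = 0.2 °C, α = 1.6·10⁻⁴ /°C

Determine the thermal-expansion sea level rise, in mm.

Δh ≈ 293 mm

110 × 0.55 × 3.2×10⁻⁴ = 0.01936 m
110–540 m: 430 × 1.5 × 2.7×10⁻⁴ = 0.17415 m
Layer 3: 0.8 × 1.8×10⁻⁴ × 250 = 0.03600 m
790–1190 m: 0.39 × 1.8×10⁻⁴ × 400 = 0.02808 m
1190–2290 m: 0.2 × 1.6×10⁻⁴ × 1100 = 0.03520 m
Δh = 0.01936 + 0.17415 + 0.03600 + 0.02808 + 0.03520 = 0.29279 m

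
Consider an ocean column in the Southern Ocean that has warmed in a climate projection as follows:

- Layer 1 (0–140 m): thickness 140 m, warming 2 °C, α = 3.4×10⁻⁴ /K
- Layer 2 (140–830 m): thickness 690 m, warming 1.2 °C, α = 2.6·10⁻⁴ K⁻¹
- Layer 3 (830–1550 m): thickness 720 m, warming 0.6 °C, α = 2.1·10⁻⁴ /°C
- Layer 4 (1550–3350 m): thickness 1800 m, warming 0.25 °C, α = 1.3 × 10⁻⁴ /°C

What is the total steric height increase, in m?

Δh = 0.460 m

Layer 1: 2 × 3.4×10⁻⁴ × 140 = 0.09520 m
690 × 2.6×10⁻⁴ × 1.2 = 0.21528 m
720 × 2.1×10⁻⁴ × 0.6 = 0.09072 m
1550–3350 m: 1800 × 1.3×10⁻⁴ × 0.25 = 0.05850 m
Δh = 0.09520 + 0.21528 + 0.09072 + 0.05850 = 0.45970 m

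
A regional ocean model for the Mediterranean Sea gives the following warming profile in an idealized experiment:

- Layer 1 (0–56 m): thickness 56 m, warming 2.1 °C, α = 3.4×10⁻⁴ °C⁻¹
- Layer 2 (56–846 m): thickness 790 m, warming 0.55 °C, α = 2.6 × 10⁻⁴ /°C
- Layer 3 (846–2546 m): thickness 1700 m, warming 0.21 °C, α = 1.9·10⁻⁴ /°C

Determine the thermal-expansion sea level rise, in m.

0.22 m

0–56 m: 3.4×10⁻⁴ × 2.1 × 56 = 0.039984 m
56–846 m: 2.6×10⁻⁴ × 790 × 0.55 = 0.11297 m
Layer 3: 1.9×10⁻⁴ × 1700 × 0.21 = 0.06783 m
Δh = 0.039984 + 0.11297 + 0.06783 = 0.220784 m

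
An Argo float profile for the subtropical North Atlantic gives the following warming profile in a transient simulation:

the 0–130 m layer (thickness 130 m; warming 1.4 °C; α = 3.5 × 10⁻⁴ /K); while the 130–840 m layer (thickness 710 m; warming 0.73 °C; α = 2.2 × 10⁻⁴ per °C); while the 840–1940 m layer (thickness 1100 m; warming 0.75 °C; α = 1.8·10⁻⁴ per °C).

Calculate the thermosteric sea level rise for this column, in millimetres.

326 mm

Layer 1: 1.4 × 3.5×10⁻⁴ × 130 = 0.06370 m
0.73 × 2.2×10⁻⁴ × 710 = 0.114026 m
1100 × 0.75 × 1.8×10⁻⁴ = 0.14850 m
Δh = 0.06370 + 0.114026 + 0.14850 = 0.326226 m ≈ 326 mm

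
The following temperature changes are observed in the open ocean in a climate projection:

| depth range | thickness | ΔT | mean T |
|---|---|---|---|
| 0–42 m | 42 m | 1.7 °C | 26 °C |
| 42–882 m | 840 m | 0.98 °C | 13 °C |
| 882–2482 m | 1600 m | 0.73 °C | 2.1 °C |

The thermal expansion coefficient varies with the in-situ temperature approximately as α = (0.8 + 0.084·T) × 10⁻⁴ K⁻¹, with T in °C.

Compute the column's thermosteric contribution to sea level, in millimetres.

Layer 1: α = (0.8 + 0.084×26)×10⁻⁴ = 2.984×10⁻⁴ K⁻¹
Layer 2: α = (0.8 + 0.084×13)×10⁻⁴ = 1.892×10⁻⁴ K⁻¹
Layer 3: α = (0.8 + 0.084×2.1)×10⁻⁴ = 0.9764×10⁻⁴ K⁻¹
0–42 m: 1.7 × 42 × 2.984×10⁻⁴ = 0.02130576 m
Layer 2: 0.98 × 840 × 1.892×10⁻⁴ = 0.15574944 m
Layer 3: 0.9764×10⁻⁴ × 1600 × 0.73 = 0.11404352 m
Δh = 0.02130576 + 0.15574944 + 0.11404352 = 0.29109872 m

290 mm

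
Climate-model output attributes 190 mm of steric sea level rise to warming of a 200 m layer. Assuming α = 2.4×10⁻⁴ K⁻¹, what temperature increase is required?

ΔT = Δh/(αH) = 0.19 / (2.4×10⁻⁴ × 200) ≈ 3.958 °C

3.96 °C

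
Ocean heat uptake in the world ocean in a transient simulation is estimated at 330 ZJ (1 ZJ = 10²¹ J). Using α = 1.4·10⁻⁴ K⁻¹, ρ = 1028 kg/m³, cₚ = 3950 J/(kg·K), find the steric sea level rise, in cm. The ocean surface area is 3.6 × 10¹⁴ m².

Per unit area: Q = 330×10²¹ / (3.6×10¹⁴) ≈ 9.167×10⁸ J/m²
Δh = αQ/(ρcₚ) = 1.4×10⁻⁴ × 9.167×10⁸ / (1028 × 3950) ≈ 0.031606 m

3.16 cm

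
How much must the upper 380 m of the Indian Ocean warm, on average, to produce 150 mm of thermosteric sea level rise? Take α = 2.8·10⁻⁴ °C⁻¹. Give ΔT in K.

about 1.4 K

ΔT = Δh/(αH) = 0.15 / (2.8×10⁻⁴ × 380) ≈ 1.410 K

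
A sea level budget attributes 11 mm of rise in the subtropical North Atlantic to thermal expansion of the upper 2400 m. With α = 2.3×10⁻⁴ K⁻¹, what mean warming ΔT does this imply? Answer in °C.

ΔT = Δh/(αH) = 0.011 / (2.3×10⁻⁴ × 2400) ≈ 0.01993 °C

about 0.020 °C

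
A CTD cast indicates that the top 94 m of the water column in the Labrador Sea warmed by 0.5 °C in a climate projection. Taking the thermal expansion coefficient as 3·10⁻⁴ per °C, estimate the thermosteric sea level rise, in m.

0.014 m of thermosteric rise

Δh = αΔT·H = 3×10⁻⁴ × 0.5 × 94 = 0.01410 m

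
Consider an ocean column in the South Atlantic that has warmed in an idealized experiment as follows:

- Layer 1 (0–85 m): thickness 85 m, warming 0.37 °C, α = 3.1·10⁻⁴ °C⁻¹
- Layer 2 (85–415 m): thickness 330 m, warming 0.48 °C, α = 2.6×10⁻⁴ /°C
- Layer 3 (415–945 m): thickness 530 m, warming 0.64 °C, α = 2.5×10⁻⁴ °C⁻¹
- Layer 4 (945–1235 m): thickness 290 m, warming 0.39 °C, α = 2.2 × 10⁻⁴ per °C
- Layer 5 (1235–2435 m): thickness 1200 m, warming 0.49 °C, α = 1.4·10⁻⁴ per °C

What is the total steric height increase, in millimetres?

243 mm

0.37 × 3.1×10⁻⁴ × 85 = 0.0097495 m
85–415 m: 2.6×10⁻⁴ × 0.48 × 330 = 0.041184 m
Layer 3: 2.5×10⁻⁴ × 0.64 × 530 = 0.08480 m
945–1235 m: 290 × 0.39 × 2.2×10⁻⁴ = 0.024882 m
Layer 5: 0.49 × 1.4×10⁻⁴ × 1200 = 0.08232 m
Δh = 0.0097495 + 0.041184 + 0.08480 + 0.024882 + 0.08232 = 0.2429355 m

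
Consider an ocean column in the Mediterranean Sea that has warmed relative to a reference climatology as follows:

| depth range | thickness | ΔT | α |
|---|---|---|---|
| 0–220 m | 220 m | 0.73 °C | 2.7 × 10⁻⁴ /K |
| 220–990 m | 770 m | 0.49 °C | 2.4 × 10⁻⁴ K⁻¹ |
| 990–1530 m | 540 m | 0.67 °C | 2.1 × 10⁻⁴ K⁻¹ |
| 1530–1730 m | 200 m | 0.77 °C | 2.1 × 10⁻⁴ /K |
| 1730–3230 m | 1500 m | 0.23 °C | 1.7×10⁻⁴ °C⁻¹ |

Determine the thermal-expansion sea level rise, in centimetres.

30 cm

0–220 m: 2.7×10⁻⁴ × 220 × 0.73 = 0.043362 m
220–990 m: 770 × 0.49 × 2.4×10⁻⁴ = 0.090552 m
0.67 × 540 × 2.1×10⁻⁴ = 0.075978 m
2.1×10⁻⁴ × 200 × 0.77 = 0.03234 m
1730–3230 m: 0.23 × 1500 × 1.7×10⁻⁴ = 0.05865 m
Δh = 0.043362 + 0.090552 + 0.075978 + 0.03234 + 0.05865 = 0.300882 m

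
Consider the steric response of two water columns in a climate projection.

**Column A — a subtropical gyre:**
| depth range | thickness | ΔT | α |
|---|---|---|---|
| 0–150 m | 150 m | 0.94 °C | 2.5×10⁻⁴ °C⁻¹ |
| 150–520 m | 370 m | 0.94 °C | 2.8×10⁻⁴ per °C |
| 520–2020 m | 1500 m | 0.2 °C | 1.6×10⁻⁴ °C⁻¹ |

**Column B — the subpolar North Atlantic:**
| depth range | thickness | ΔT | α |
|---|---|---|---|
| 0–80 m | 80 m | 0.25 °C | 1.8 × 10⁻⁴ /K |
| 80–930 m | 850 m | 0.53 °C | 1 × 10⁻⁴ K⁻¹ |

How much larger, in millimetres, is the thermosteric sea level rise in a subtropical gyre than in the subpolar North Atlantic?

A 150 × 0.94 × 2.5×10⁻⁴ = 0.03525 m
A 0.94 × 370 × 2.8×10⁻⁴ = 0.097384 m
A Layer 3: 0.2 × 1.6×10⁻⁴ × 1500 = 0.04800 m
A total: 0.180634 m
B Layer 1: 1.8×10⁻⁴ × 0.25 × 80 = 0.00360 m
B 80–930 m: 850 × 0.53 × 1×10⁻⁴ = 0.04505 m
B total: 0.04865 m
Difference: 0.180634 − 0.04865 = 0.131984 m

130 mm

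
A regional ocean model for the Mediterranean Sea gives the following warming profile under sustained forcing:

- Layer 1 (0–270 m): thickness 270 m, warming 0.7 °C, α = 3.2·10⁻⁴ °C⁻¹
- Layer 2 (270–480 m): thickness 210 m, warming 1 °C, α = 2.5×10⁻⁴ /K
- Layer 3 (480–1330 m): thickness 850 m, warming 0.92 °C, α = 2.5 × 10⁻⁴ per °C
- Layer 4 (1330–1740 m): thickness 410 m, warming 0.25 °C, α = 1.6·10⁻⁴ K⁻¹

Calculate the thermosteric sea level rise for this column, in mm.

about 325 mm

Layer 1: 270 × 0.7 × 3.2×10⁻⁴ = 0.06048 m
270–480 m: 1 × 210 × 2.5×10⁻⁴ = 0.05250 m
Layer 3: 2.5×10⁻⁴ × 0.92 × 850 = 0.19550 m
1.6×10⁻⁴ × 410 × 0.25 = 0.01640 m
Δh = 0.06048 + 0.05250 + 0.19550 + 0.01640 = 0.32488 m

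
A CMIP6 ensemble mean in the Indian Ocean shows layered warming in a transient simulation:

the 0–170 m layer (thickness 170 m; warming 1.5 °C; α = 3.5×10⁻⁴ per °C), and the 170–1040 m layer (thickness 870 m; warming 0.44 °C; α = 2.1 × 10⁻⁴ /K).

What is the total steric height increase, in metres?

Δh ≈ 0.17 m

1.5 × 3.5×10⁻⁴ × 170 = 0.08925 m
0.44 × 2.1×10⁻⁴ × 870 = 0.080388 m
Δh = 0.08925 + 0.080388 = 0.169638 m ≈ 0.17 m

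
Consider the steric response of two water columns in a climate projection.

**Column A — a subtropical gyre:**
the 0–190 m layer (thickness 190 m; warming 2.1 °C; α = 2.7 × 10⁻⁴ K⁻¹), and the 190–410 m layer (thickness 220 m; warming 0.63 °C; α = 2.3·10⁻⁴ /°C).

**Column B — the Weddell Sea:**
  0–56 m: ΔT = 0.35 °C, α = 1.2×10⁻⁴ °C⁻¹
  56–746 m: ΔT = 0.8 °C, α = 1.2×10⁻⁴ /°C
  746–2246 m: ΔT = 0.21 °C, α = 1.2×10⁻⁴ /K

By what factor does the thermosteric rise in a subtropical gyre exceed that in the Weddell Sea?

A 190 × 2.7×10⁻⁴ × 2.1 = 0.10773 m
A 190–410 m: 2.3×10⁻⁴ × 0.63 × 220 = 0.031878 m
A total: 0.139608 m
B 0–56 m: 1.2×10⁻⁴ × 0.35 × 56 = 0.002352 m
B Layer 2: 1.2×10⁻⁴ × 0.8 × 690 = 0.06624 m
B 746–2246 m: 0.21 × 1.2×10⁻⁴ × 1500 = 0.03780 m
B total: 0.106392 m
Ratio: 0.139608 / 0.106392 ≈ 1.312

1.3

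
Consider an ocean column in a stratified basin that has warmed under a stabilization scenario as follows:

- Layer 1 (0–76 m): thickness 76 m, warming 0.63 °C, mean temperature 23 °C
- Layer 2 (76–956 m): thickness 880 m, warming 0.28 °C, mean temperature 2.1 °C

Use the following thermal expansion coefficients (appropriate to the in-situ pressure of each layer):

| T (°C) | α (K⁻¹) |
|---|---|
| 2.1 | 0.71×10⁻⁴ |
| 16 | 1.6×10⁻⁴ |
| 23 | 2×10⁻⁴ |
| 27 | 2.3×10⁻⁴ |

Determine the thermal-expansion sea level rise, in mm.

Layer 1 at 23 °C → α = 2×10⁻⁴ K⁻¹
Layer 2 at 2.1 °C → α = 0.71×10⁻⁴ K⁻¹
76 × 2×10⁻⁴ × 0.63 = 0.009576 m
76–956 m: 880 × 0.71×10⁻⁴ × 0.28 = 0.0174944 m
Δh = 0.009576 + 0.0174944 = 0.0270704 m ≈ 27.1 mm

27.1 mm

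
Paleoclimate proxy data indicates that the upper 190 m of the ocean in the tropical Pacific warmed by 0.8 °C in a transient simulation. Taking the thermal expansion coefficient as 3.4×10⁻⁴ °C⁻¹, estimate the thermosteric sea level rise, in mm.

51.7 mm of thermosteric rise

Δh = αΔT·H = 3.4×10⁻⁴ × 0.8 × 190 = 0.05168 m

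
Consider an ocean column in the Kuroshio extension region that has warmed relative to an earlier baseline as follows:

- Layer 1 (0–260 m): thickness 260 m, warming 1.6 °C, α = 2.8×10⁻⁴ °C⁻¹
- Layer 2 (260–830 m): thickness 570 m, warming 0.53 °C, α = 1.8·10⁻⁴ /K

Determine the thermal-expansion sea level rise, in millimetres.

0–260 m: 260 × 2.8×10⁻⁴ × 1.6 = 0.11648 m
0.53 × 1.8×10⁻⁴ × 570 = 0.054378 m
Δh = 0.11648 + 0.054378 = 0.170858 m ≈ 171 mm

171 mm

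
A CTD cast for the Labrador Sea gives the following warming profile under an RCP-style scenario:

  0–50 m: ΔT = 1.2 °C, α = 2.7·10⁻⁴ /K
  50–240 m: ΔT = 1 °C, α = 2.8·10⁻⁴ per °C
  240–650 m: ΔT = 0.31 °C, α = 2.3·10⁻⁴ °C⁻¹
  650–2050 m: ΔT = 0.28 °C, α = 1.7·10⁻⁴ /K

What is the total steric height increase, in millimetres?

0–50 m: 1.2 × 50 × 2.7×10⁻⁴ = 0.01620 m
Layer 2: 1 × 190 × 2.8×10⁻⁴ = 0.05320 m
0.31 × 410 × 2.3×10⁻⁴ = 0.029233 m
1400 × 0.28 × 1.7×10⁻⁴ = 0.06664 m
Δh = 0.01620 + 0.05320 + 0.029233 + 0.06664 = 0.165273 m ≈ 165 mm

165 mm of thermosteric rise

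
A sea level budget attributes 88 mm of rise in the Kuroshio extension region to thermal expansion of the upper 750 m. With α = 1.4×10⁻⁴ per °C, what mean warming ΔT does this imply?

0.838 °C

ΔT = Δh/(αH) = 0.088 / (1.4×10⁻⁴ × 750) ≈ 0.8381 °C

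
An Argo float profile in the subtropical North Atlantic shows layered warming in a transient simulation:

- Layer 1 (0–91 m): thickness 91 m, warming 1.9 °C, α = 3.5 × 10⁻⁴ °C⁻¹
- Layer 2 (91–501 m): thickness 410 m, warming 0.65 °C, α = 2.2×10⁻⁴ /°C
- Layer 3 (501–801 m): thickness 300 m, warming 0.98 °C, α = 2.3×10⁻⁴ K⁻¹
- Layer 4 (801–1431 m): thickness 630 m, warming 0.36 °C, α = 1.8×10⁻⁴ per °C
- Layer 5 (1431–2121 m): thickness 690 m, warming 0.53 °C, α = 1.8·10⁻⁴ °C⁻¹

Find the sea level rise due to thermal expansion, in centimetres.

91 × 3.5×10⁻⁴ × 1.9 = 0.060515 m
Layer 2: 410 × 2.2×10⁻⁴ × 0.65 = 0.05863 m
Layer 3: 0.98 × 2.3×10⁻⁴ × 300 = 0.06762 m
1.8×10⁻⁴ × 630 × 0.36 = 0.040824 m
690 × 1.8×10⁻⁴ × 0.53 = 0.065826 m
Δh = 0.060515 + 0.05863 + 0.06762 + 0.040824 + 0.065826 = 0.293415 m

about 29.3 cm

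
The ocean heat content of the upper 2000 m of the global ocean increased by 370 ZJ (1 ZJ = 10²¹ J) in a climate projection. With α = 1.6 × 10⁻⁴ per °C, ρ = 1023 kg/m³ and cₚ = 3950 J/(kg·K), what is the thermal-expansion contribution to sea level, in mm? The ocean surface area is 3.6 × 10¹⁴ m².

Per unit area: Q = 370×10²¹ / (3.6×10¹⁴) ≈ 1.028×10⁹ J/m²
Δh = αQ/(ρcₚ) = 1.6×10⁻⁴ × 1.028×10⁹ / (1023 × 3950) ≈ 0.040704 m

Δh ≈ 41 mm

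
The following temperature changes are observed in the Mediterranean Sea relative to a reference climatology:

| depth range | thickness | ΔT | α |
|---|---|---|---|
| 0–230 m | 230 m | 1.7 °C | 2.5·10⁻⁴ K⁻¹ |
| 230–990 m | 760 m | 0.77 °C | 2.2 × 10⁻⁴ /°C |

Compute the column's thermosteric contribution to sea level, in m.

0.23 m

0–230 m: 230 × 1.7 × 2.5×10⁻⁴ = 0.09775 m
2.2×10⁻⁴ × 0.77 × 760 = 0.128744 m
Δh = 0.09775 + 0.128744 = 0.226494 m ≈ 0.23 m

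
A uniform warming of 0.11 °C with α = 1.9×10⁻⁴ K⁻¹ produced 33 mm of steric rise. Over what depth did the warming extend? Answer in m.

H = Δh/(αΔT) = 0.033 / (1.9×10⁻⁴ × 0.11) ≈ 1579 m

H ≈ 1580 m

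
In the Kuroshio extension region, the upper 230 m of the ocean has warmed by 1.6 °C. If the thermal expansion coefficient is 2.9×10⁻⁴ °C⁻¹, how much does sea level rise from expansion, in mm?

Δh = αΔT·H = 2.9×10⁻⁴ × 1.6 × 230 = 0.10672 m

110 mm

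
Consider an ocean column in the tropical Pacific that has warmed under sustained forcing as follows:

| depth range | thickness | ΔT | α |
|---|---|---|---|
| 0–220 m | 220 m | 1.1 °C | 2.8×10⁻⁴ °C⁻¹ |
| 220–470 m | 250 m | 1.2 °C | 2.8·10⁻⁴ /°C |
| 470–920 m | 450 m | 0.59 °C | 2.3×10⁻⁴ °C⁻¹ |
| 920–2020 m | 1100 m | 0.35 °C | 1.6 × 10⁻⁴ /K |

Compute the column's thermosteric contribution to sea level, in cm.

Layer 1: 2.8×10⁻⁴ × 1.1 × 220 = 0.06776 m
Layer 2: 2.8×10⁻⁴ × 1.2 × 250 = 0.08400 m
Layer 3: 450 × 2.3×10⁻⁴ × 0.59 = 0.061065 m
Layer 4: 0.35 × 1100 × 1.6×10⁻⁴ = 0.06160 m
Δh = 0.06776 + 0.08400 + 0.061065 + 0.06160 = 0.274425 m ≈ 27 cm

Δh ≈ 27 cm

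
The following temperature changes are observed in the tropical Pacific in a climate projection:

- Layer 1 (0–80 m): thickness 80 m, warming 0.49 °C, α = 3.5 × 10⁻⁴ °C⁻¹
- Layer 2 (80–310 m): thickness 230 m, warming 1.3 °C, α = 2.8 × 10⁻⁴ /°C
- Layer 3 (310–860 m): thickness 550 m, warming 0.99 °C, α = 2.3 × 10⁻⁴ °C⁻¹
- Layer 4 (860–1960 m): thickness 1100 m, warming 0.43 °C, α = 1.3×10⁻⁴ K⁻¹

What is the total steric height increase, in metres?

Δh ≈ 0.28 m

Layer 1: 0.49 × 80 × 3.5×10⁻⁴ = 0.01372 m
80–310 m: 230 × 2.8×10⁻⁴ × 1.3 = 0.08372 m
2.3×10⁻⁴ × 0.99 × 550 = 0.125235 m
1100 × 0.43 × 1.3×10⁻⁴ = 0.06149 m
Δh = 0.01372 + 0.08372 + 0.125235 + 0.06149 = 0.284165 m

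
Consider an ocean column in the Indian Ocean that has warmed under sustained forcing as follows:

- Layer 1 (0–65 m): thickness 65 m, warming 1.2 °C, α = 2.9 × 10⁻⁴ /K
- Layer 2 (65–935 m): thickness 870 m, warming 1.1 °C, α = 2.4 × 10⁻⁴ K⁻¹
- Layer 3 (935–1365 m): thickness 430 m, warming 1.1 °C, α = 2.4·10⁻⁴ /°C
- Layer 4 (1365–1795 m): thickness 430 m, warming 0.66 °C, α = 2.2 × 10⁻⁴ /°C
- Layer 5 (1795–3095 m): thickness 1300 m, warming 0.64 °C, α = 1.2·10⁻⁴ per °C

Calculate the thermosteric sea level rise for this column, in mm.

0–65 m: 2.9×10⁻⁴ × 65 × 1.2 = 0.02262 m
Layer 2: 2.4×10⁻⁴ × 870 × 1.1 = 0.22968 m
Layer 3: 2.4×10⁻⁴ × 1.1 × 430 = 0.11352 m
1365–1795 m: 2.2×10⁻⁴ × 430 × 0.66 = 0.062436 m
1795–3095 m: 1.2×10⁻⁴ × 0.64 × 1300 = 0.09984 m
Δh = 0.02262 + 0.22968 + 0.11352 + 0.062436 + 0.09984 = 0.528096 m

Δh = 530 mm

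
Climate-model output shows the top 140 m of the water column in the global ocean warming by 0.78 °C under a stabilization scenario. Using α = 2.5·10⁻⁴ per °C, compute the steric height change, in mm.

Δh = αΔT·H = 2.5×10⁻⁴ × 0.78 × 140 = 0.02730 m

Δh = 27 mm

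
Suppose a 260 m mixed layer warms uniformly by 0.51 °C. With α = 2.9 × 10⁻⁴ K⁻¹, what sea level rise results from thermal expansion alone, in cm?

3.85 cm of thermosteric rise

Δh = αΔT·H = 2.9×10⁻⁴ × 0.51 × 260 = 0.038454 m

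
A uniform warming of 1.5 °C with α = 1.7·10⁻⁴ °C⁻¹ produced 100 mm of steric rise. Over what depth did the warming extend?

H ≈ 392 m

H = Δh/(αΔT) = 0.1 / (1.7×10⁻⁴ × 1.5) ≈ 392.2 m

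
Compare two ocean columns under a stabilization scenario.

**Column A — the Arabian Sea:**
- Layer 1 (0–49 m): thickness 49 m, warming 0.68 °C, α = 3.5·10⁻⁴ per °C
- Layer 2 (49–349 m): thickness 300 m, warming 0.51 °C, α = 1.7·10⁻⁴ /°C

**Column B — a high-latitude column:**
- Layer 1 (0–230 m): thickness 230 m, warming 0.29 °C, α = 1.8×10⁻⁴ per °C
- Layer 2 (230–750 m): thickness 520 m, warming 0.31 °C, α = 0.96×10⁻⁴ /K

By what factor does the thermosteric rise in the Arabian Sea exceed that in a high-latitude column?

1.4

A Layer 1: 3.5×10⁻⁴ × 49 × 0.68 = 0.011662 m
A 1.7×10⁻⁴ × 0.51 × 300 = 0.02601 m
A total: 0.037672 m
B 0–230 m: 1.8×10⁻⁴ × 0.29 × 230 = 0.012006 m
B Layer 2: 520 × 0.96×10⁻⁴ × 0.31 = 0.0154752 m
B total: 0.0274812 m
Ratio: 0.037672 / 0.0274812 ≈ 1.371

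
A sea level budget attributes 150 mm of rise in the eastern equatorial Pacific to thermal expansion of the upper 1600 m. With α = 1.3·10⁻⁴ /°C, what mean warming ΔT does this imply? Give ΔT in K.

ΔT ≈ 0.721 K

ΔT = Δh/(αH) = 0.15 / (1.3×10⁻⁴ × 1600) ≈ 0.7212 K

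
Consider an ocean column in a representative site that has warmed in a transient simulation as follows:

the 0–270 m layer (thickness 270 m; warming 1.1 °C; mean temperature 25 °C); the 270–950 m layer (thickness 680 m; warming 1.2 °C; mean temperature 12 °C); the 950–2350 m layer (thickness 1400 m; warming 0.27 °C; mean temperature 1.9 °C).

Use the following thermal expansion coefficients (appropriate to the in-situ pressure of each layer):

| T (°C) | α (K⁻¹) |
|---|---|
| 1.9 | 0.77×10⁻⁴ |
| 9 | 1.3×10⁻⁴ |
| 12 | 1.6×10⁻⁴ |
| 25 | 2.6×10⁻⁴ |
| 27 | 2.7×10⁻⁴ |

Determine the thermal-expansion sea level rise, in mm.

Δh ≈ 237 mm

Layer 1 at 25 °C → α = 2.6×10⁻⁴ K⁻¹
Layer 2 at 12 °C → α = 1.6×10⁻⁴ K⁻¹
Layer 3 at 1.9 °C → α = 0.77×10⁻⁴ K⁻¹
0–270 m: 270 × 2.6×10⁻⁴ × 1.1 = 0.07722 m
270–950 m: 680 × 1.2 × 1.6×10⁻⁴ = 0.13056 m
0.77×10⁻⁴ × 1400 × 0.27 = 0.029106 m
Δh = 0.07722 + 0.13056 + 0.029106 = 0.236886 m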